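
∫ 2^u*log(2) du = 2^u + C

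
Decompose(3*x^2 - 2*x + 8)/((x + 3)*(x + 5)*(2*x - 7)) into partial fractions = 151/(221*(2*x - 7)) + 93/(34*(x + 5)) - 41/(26*(x + 3))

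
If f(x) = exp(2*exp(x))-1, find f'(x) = 2*exp(x + 2*exp(x))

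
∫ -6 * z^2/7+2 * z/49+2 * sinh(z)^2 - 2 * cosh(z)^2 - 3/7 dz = -2*z^3/7 + z^2/49 - 17*z/7 + C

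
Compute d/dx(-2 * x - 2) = -2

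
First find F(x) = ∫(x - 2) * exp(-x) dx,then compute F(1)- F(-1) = -2*E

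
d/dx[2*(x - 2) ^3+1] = 6*x^2 - 24*x + 24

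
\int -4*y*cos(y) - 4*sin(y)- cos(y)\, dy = (-4*y - 1)*sin(y) + C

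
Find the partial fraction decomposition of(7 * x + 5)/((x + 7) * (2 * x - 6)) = 11/(5*(x + 7)) + 13/(10*(x - 3))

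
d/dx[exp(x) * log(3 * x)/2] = (x*exp(x)*log(x) + x*exp(x)*log(3) + exp(x))/(2*x)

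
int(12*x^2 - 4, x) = 4*x^3 - 4*x + C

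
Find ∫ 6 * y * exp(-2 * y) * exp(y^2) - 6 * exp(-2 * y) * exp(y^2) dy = 3*exp((y - 1)^2 - 1) + C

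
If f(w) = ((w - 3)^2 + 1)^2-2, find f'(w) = 4*w^3 - 36*w^2 + 112*w - 120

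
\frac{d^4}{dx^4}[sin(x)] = sin(x)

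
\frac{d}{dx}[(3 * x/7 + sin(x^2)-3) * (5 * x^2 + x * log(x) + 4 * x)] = 10*x^3*cos(x^2) + 2*x^2*log(x)*cos(x^2) + 8*x^2*cos(x^2) + 45*x^2/7 + 6*x*log(x)/7 + 10*x*sin(x^2) - 183*x/7 + log(x)*sin(x^2) - 3*log(x) + 5*sin(x^2) - 15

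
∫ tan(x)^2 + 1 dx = tan(x) + C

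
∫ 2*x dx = x^2 + C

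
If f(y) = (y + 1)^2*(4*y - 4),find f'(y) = 12*y^2 + 8*y - 4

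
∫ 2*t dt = t^2 + C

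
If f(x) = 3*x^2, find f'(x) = 6*x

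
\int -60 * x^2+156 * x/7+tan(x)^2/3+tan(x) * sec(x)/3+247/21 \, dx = -20*x^3 + 78*x^2/7 + 80*x/7 + tan(x)/3 + sec(x)/3 + C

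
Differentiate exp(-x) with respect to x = -exp(-x)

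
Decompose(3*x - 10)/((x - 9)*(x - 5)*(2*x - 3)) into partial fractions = -22/(105*(2*x - 3)) - 5/(28*(x - 5)) + 17/(60*(x - 9))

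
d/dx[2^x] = 2^x*log(2)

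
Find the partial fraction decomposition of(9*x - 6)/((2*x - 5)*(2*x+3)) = 39/(16*(2*x + 3)) + 33/(16*(2*x - 5))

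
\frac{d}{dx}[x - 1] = 1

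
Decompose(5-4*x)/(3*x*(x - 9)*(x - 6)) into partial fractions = 19/(54*(x - 6)) - 31/(81*(x - 9)) + 5/(162*x)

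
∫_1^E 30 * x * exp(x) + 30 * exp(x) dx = -30*E + 30*exp(1 + E)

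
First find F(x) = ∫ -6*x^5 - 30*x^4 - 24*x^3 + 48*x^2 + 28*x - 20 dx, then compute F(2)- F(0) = -208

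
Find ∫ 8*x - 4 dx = 4*x^2 - 4*x + C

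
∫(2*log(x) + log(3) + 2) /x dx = (log(x) + 2)*log(3*x) + C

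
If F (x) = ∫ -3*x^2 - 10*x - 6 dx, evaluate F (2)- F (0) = -40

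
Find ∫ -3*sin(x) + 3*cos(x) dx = 3*sqrt(2)*sin(x + pi/4) + C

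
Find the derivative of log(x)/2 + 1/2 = 1/(2*x)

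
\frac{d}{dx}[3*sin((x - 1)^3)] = 9*(x - 1)^2*cos(x^3 - 3*x^2 + 3*x - 1)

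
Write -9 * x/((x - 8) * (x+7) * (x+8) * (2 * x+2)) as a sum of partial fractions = -9/(28*(x + 8)) + 7/(20*(x + 7)) - 1/(84*(x + 1)) - 1/(60*(x - 8))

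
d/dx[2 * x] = 2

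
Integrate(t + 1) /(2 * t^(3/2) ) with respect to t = (t - 1)/sqrt(t) + C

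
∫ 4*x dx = 2*x^2 + C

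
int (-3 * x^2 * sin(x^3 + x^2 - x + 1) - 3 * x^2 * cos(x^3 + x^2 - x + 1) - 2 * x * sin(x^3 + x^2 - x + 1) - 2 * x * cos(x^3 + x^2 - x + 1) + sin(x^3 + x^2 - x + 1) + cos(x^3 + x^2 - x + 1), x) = -sin(x^3 + x^2 - x + 1) + cos(x^3 + x^2 - x + 1) + C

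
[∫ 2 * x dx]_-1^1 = 0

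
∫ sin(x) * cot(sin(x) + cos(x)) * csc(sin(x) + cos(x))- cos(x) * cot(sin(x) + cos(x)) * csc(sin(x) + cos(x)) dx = csc(sin(x) + cos(x)) + C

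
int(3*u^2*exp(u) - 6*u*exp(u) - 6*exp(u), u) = 3*((u - 2)^2 - 2)*exp(u) + C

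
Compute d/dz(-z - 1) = -1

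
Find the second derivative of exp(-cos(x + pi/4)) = (sin(x + pi/4)^2 + cos(x + pi/4))*exp(-cos(x + pi/4))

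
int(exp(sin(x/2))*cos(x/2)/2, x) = exp(sin(x/2)) + C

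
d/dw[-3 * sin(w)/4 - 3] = -3*cos(w)/4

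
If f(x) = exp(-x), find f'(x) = -exp(-x)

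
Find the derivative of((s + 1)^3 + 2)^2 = 6*s^5 + 30*s^4 + 60*s^3 + 72*s^2 + 54*s + 18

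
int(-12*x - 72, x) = -6*x^2 - 72*x + C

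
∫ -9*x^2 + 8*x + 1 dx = -3*x^3 + 4*x^2 + x + C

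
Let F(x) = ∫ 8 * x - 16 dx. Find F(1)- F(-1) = -32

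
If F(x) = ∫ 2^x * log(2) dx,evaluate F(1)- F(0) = 1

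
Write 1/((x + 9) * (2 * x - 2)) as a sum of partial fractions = -1/(20*(x + 9)) + 1/(20*(x - 1))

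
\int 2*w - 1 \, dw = w^2 - w + C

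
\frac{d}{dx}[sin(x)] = cos(x)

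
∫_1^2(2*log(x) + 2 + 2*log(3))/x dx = -(1 + log(3))^2 + (1 + log(6))^2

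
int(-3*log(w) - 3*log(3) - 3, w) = -3*w*log(3*w) + C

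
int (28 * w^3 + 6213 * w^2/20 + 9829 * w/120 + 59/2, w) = 7*w^4 + 2071*w^3/20 + 9829*w^2/240 + 59*w/2 + C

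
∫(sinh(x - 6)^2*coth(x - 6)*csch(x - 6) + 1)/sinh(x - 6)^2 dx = -coth(x - 6) - csch(x - 6) + C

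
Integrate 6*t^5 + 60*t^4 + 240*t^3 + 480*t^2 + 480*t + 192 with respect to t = t^6 + 12*t^5 + 60*t^4 + 160*t^3 + 240*t^2 + 192*t + C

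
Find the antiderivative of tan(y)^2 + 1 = tan(y) + C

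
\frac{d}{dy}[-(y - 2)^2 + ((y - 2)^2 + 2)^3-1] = 6*y^5 - 60*y^4 + 264*y^3 - 624*y^2 + 790*y - 428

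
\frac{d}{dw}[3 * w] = 3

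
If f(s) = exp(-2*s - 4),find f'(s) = -2*exp(-2*s - 4)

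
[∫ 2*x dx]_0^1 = 1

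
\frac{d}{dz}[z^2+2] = 2*z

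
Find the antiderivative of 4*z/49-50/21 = 2*z^2/49 - 50*z/21 + C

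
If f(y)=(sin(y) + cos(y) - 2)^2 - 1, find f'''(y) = -8*cos(2*y) + 4*sqrt(2)*cos(y + pi/4)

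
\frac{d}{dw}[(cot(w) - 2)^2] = 2*(2 - cos(w)/sin(w))/sin(w)^2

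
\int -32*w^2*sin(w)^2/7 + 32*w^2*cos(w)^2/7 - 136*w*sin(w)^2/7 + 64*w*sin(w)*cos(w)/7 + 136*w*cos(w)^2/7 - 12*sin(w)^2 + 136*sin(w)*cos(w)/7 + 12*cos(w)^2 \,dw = 2*(2*w + 7)*(4*w + 3)*sin(2*w)/7 + C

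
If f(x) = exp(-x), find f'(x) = -exp(-x)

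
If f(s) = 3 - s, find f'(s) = -1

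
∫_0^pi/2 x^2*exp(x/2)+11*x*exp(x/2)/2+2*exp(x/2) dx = 2 + (-2 + 3*pi/2 + pi^2/2)*exp(pi/4)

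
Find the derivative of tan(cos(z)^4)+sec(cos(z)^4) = -4*(sin(sin(z)^4 - 2*sin(z)^2 + 1) + 1)*sin(z)*cos(z)^3/cos(sin(z)^4 - 2*sin(z)^2 + 1)^2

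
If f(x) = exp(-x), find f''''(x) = exp(-x)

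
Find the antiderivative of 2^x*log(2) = 2^x + C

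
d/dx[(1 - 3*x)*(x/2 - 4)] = 25/2 - 3*x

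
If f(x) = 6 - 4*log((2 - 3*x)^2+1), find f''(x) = (648*x^2 - 864*x + 216)/(81*x^4 - 216*x^3 + 234*x^2 - 120*x + 25)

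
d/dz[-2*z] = -2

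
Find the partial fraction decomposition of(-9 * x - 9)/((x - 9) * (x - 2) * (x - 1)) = -9/(4*(x - 1)) + 27/(7*(x - 2)) - 45/(28*(x - 9))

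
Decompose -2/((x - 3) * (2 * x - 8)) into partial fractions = 1/(x - 3) - 1/(x - 4)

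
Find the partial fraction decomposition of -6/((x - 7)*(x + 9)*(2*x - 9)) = 8/(45*(2*x - 9)) - 1/(72*(x + 9)) - 3/(40*(x - 7))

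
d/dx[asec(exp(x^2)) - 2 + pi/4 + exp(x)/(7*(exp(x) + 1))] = (14*x*exp(2*x) + 28*x*exp(x) + 14*x + sqrt(1 - exp(-2*x^2))*exp(x^2 + x))/(7*sqrt(1 - exp(-2*x^2))*exp(2*x)*exp(x^2) + 14*sqrt(1 - exp(-2*x^2))*exp(x)*exp(x^2) + 7*sqrt(1 - exp(-2*x^2))*exp(x^2))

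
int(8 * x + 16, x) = 4*x^2 + 16*x + C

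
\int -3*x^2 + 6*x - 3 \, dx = -x^3 + 3*x^2 - 3*x + C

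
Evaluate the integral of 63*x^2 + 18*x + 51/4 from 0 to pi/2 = 51*pi/8 + 9*pi^2/4 + 21*pi^3/8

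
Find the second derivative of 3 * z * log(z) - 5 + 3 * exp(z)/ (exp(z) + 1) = (-3*z*exp(2*z) + 3*z*exp(z) + 3*exp(3*z) + 9*exp(2*z) + 9*exp(z) + 3)/(z*exp(3*z) + 3*z*exp(2*z) + 3*z*exp(z) + z)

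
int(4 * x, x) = 2*x^2 + C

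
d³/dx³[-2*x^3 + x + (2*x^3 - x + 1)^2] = 480*x^3 - 96*x + 12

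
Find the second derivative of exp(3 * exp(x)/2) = 3*exp(x + 3*exp(x)/2)/2 + 9*exp(2*x + 3*exp(x)/2)/4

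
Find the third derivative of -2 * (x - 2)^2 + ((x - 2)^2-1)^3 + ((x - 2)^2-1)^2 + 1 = 120*x^3 - 720*x^2 + 1392*x - 864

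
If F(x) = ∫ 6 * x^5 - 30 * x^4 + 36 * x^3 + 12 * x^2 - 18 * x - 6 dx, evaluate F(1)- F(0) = -7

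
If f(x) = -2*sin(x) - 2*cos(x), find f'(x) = 2*sin(x) - 2*cos(x)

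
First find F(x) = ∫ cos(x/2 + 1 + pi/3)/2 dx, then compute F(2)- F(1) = -sin(pi/3 + 3/2) + sin(pi/3 + 2)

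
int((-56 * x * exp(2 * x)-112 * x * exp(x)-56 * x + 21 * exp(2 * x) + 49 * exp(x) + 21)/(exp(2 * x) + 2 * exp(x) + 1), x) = 7*(-(exp(x) + 1)*(4*x^2 - 3*x + 1) + exp(x))/(exp(x) + 1) + C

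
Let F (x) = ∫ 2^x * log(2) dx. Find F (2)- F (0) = 3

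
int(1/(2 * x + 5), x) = log(2*x + 5)/2 + C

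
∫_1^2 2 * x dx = 3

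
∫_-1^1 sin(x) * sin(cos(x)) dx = 0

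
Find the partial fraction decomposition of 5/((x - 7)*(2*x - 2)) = -5/(12*(x - 1)) + 5/(12*(x - 7))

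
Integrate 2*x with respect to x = x^2 + C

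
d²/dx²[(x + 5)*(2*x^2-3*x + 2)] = 12*x + 14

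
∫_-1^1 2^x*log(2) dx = 3/2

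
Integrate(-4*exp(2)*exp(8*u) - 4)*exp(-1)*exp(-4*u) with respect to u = -2*sinh(4*u + 1) + C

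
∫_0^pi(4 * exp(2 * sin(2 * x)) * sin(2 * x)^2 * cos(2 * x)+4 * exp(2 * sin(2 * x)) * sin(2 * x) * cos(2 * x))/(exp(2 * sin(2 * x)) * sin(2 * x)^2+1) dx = 0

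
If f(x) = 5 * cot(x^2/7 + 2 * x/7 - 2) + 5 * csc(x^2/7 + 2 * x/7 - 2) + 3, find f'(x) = -10*x*cot(x^2/7 + 2*x/7 - 2)^2/7 - 10*x*cot(x^2/7 + 2*x/7 - 2)*csc(x^2/7 + 2*x/7 - 2)/7 - 10*x/7 - 10*cot(x^2/7 + 2*x/7 - 2)^2/7 - 10*cot(x^2/7 + 2*x/7 - 2)*csc(x^2/7 + 2*x/7 - 2)/7 - 10/7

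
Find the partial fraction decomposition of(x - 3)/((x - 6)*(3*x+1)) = 10/(19*(3*x + 1)) + 3/(19*(x - 6))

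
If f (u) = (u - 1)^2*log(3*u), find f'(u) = (2*u^2*log(u) + u^2 + 2*u^2*log(3) - 2*u*log(u) - 2*u*log(3) - 2*u + 1)/u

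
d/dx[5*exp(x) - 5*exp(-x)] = (5*exp(2*x) + 5)*exp(-x)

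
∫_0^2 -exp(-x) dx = -1 + exp(-2)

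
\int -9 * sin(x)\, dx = 9*cos(x) + C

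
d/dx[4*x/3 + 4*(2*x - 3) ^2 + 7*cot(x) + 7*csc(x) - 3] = 32*x - 7*cot(x)^2 - 7*cot(x)*csc(x) - 161/3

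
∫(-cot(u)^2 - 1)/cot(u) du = log(cot(u)) + C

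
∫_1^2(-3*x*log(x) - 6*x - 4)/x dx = -10*log(2) - 3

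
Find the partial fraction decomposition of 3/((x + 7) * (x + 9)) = -3/(2*(x + 9)) + 3/(2*(x + 7))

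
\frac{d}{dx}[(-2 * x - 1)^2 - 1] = 8*x + 4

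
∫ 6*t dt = 3*t^2 + C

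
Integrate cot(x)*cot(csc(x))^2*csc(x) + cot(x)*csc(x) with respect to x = cot(csc(x)) + C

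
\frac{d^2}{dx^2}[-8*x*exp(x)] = -8*x*exp(x) - 16*exp(x)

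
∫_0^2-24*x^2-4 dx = -72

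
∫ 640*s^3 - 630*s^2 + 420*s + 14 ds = 160*s^4 - 210*s^3 + 210*s^2 + 14*s + C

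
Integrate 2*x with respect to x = x^2 + C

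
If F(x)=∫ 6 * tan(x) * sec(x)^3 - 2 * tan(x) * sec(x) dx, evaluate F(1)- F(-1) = 0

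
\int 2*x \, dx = x^2 + C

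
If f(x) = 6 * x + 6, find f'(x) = 6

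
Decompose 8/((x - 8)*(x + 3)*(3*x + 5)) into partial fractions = -18/(29*(3*x + 5)) + 2/(11*(x + 3)) + 8/(319*(x - 8))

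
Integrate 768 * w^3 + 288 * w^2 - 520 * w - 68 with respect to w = 192*w^4 + 96*w^3 - 260*w^2 - 68*w + C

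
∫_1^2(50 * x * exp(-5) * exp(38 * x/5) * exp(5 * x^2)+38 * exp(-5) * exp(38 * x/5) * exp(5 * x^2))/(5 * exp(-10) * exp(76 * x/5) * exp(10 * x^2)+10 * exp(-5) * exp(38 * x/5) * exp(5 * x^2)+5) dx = -exp(38/5)/(1 + exp(38/5)) + exp(151/5)/(1 + exp(151/5))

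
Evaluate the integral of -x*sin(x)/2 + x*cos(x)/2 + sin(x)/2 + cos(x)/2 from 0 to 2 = cos(2) + sin(2)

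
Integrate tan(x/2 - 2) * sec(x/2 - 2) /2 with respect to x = sec(x/2 - 2) + C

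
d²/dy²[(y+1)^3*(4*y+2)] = 48*y^2 + 84*y + 36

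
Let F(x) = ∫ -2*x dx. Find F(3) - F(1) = -8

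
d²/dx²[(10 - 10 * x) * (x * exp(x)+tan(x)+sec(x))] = -10*x^2*exp(x) - 30*x*exp(x) - 20*x*sin(x)/cos(x)^3 + 10*x/cos(x) - 20*x/cos(x)^3 - 20*sin(x)/cos(x)^2 - 10/cos(x) - 20*sqrt(2)*cos(x + pi/4)/cos(x)^3 + 20/cos(x)^3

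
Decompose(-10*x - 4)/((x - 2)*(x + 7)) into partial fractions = -22/(3*(x + 7)) - 8/(3*(x - 2))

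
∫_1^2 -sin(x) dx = -cos(1) + cos(2)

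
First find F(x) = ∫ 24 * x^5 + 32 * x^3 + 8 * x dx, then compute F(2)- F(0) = 400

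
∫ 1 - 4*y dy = -2*y^2 + y + C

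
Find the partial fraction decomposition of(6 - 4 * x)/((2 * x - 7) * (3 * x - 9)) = -16/(3*(2*x - 7)) + 2/(x - 3)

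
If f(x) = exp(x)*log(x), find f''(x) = (x^2*exp(x)*log(x) + 2*x*exp(x) - exp(x))/x^2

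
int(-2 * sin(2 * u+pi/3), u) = cos(2*u + pi/3) + C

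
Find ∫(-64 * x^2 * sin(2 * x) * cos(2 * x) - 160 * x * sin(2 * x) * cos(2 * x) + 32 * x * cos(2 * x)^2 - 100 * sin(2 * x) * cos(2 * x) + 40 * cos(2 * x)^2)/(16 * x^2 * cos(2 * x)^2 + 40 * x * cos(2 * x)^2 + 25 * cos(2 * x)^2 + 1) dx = log((4*x + 5)^2*cos(2*x)^2 + 1) + C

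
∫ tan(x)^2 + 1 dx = tan(x) + C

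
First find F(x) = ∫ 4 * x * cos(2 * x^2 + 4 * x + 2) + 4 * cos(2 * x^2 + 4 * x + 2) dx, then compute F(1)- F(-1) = sin(8)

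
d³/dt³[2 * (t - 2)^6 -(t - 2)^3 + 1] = 240*t^3 - 1440*t^2 + 2880*t - 1926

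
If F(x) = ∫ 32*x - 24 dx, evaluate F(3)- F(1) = 80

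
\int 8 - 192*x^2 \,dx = -64*x^3 + 8*x + C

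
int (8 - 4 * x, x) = -2*x^2 + 8*x + C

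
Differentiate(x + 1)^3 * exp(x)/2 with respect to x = x^3*exp(x)/2 + 3*x^2*exp(x) + 9*x*exp(x)/2 + 2*exp(x)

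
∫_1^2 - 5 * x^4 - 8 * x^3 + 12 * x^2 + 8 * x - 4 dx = -25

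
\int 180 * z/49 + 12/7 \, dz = 90*z^2/49 + 12*z/7 + C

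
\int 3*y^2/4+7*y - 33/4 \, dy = y^3/4 + 7*y^2/2 - 33*y/4 + C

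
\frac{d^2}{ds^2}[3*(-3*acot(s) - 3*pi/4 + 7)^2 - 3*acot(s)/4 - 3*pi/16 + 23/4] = (216*s*acot(s) - 507*s + 54*pi*s + 108)/(2*s^4 + 4*s^2 + 2)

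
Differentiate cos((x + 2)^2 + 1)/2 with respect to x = -(x + 2)*sin(x^2 + 4*x + 5)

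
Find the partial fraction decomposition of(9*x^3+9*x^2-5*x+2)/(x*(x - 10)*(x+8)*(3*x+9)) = 133/(72*(x + 8)) - 29/(117*(x + 3)) + 821/(585*(x - 10)) - 1/(360*x)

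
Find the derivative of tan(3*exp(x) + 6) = 3*exp(x)*tan(3*exp(x) + 6)^2 + 3*exp(x)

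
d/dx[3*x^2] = 6*x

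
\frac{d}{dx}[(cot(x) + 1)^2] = -2*(1 + cos(x)/sin(x))/sin(x)^2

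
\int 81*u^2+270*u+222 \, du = 27*u^3 + 135*u^2 + 222*u + C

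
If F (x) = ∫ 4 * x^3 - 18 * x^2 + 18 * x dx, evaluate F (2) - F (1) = 0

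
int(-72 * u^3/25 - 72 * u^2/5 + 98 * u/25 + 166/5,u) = -18*u^4/25 - 24*u^3/5 + 49*u^2/25 + 166*u/5 + C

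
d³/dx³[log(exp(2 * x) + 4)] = (-32*exp(4*x) + 128*exp(2*x))/(exp(6*x) + 12*exp(4*x) + 48*exp(2*x) + 64)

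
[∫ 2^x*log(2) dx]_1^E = -2 + 2^E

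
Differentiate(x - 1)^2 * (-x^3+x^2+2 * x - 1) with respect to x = -5*x^4 + 12*x^3 - 3*x^2 - 8*x + 4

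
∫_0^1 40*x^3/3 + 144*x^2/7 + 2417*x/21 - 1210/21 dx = 425/42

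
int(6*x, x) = 3*x^2 + C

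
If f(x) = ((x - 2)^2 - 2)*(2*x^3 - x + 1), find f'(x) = 10*x^4 - 32*x^3 + 9*x^2 + 10*x - 6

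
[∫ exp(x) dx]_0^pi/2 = -1 + exp(pi/2)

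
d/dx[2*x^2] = 4*x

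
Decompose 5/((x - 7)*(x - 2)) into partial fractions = -1/(x - 2) + 1/(x - 7)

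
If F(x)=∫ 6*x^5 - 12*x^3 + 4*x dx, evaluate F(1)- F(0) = 0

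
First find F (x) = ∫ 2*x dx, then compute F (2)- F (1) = 3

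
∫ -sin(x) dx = cos(x) + C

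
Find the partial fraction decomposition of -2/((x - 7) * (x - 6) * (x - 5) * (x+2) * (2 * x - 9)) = 32/(195*(2*x - 9)) - 1/(3276*(x + 2)) - 1/(7*(x - 5)) + 1/(12*(x - 6)) - 1/(45*(x - 7))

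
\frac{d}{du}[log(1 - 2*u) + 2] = 2/(2*u - 1)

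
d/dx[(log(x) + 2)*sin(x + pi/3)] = (x*log(x)*cos(x + pi/3) + 2*x*cos(x + pi/3) + sin(x + pi/3))/x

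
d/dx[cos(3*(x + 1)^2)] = -6*(x + 1)*sin(3*(x^2 + 2*x + 1))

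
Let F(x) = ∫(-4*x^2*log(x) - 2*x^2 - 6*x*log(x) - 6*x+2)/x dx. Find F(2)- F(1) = -18*log(2)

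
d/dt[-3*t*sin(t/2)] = -3*t*cos(t/2)/2 - 3*sin(t/2)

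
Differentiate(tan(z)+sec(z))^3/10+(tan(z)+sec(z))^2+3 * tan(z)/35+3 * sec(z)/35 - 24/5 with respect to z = (sin(z) + 1)^2*(3*sin(z)/(14*cos(z)) + 2 + 27/(70*cos(z)))/cos(z)^3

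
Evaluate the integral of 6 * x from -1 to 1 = 0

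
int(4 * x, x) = 2*x^2 + C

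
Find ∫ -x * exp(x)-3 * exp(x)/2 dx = (-x - 1/2)*exp(x) + C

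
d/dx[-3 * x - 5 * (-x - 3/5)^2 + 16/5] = -10*x - 9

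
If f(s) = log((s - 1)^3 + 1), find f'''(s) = (6*s^6 - 36*s^5 + 90*s^4 - 162*s^3 + 216*s^2 - 162*s + 54)/(s^9 - 9*s^8 + 36*s^7 - 81*s^6 + 108*s^5 - 81*s^4 + 27*s^3)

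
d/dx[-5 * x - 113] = -5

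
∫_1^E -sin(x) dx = cos(E) - cos(1)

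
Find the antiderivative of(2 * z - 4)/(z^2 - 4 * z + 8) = log((z - 2)^2 + 4) + C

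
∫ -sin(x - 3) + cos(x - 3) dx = sqrt(2)*cos(-x + pi/4 + 3) + C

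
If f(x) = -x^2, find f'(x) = -2*x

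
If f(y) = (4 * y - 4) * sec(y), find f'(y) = 4*y*tan(y)*sec(y) - 4*tan(y)*sec(y) + 4*sec(y)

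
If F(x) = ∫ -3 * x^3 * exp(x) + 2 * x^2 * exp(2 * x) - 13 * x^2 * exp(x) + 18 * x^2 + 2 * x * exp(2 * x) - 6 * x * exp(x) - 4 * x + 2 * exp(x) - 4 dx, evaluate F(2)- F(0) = (-16 + 2*exp(2))*(-2 + 2*exp(2))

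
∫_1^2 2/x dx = 2*log(2)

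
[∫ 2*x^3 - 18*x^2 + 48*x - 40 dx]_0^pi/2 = -24 + (-3 + pi/4)*(-2 + pi/2)^3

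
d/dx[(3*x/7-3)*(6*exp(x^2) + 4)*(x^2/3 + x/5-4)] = 12*x^4*exp(x^2)/7 - 384*x^3*exp(x^2)/35 - 126*x^2*exp(x^2)/5 + 12*x^2/7 + 4656*x*exp(x^2)/35 - 256*x/35 - 486*exp(x^2)/35 - 324/35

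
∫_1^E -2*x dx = 1 - exp(2)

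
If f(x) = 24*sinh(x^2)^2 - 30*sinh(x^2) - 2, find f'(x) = 48*x*sinh(2*x^2) - 60*x*cosh(x^2)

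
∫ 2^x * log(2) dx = 2^x + C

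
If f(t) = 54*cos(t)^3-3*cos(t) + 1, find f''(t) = -486*cos(t)^3 + 327*cos(t)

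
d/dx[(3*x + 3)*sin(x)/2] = 3*x*cos(x)/2 + 3*sin(x)/2 + 3*cos(x)/2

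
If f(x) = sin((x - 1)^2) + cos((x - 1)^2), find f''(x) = -4*sqrt(2)*x^2*sin(x^2 - 2*x + pi/4 + 1) + 8*sqrt(2)*x*sin(x^2 - 2*x + pi/4 + 1) - 6*sin(x^2 - 2*x + 1) - 2*cos(x^2 - 2*x + 1)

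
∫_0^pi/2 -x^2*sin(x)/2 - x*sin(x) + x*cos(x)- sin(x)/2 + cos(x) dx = -1/2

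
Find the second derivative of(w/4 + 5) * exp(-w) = (w + 18)*exp(-w)/4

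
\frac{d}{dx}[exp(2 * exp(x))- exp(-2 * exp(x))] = (2*exp(x) + 2*exp(x + 4*exp(x)))*exp(-2*exp(x))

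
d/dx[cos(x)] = -sin(x)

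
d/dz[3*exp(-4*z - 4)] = -12*exp(-4*z - 4)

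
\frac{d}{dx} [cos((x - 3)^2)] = 2*(3 - x)*sin(x^2 - 6*x + 9)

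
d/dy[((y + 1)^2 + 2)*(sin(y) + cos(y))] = sqrt(2)*y^2*cos(y + pi/4) + 4*y*cos(y) - sin(y) + 5*cos(y)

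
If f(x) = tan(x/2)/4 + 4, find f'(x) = 1/(8*cos(x/2)^2)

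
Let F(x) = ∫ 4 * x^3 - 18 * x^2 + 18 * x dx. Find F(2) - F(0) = 4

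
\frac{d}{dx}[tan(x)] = cos(x)^(-2)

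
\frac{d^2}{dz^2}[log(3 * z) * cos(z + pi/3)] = -(z^2*log(z)*cos(z + pi/3) + z^2*log(3)*cos(z + pi/3) + 2*z*sin(z + pi/3) + cos(z + pi/3))/z^2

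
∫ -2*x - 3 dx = -x^2 - 3*x + C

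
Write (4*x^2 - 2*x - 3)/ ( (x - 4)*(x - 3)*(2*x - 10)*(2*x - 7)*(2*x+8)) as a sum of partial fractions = 52/(15*(2*x - 7)) + 23/(10080*(x + 4)) - 27/(56*(x - 3)) - 53/(32*(x - 4)) + 29/(72*(x - 5))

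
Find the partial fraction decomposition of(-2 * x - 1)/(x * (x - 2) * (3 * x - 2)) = 21/(8*(3*x - 2)) - 5/(8*(x - 2)) - 1/(4*x)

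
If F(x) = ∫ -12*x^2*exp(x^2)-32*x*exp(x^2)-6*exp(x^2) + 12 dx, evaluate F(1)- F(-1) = 24 - 12*E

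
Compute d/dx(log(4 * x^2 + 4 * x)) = (2*x + 1)/(x^2 + x)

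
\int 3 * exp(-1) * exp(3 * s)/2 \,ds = exp(3*s - 1)/2 + C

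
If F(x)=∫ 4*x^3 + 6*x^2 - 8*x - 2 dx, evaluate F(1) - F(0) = -3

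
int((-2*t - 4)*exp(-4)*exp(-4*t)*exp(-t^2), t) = exp(-(t + 2)^2) + C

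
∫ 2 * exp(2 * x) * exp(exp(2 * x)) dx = exp(exp(2*x)) + C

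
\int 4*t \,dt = 2*t^2 + C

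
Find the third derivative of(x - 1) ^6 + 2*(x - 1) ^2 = 120*x^3 - 360*x^2 + 360*x - 120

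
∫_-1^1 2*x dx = 0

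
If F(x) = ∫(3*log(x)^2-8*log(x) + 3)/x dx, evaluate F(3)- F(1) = -2*log(3) - (-1 + log(3))^2 + (-1 + log(3))^3 + 2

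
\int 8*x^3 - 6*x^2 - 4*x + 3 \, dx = 2*x^4 - 2*x^3 - 2*x^2 + 3*x + C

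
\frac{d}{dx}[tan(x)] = cos(x)^(-2)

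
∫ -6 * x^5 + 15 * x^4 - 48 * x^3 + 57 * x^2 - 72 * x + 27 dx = -x^6 + 3*x^5 - 12*x^4 + 19*x^3 - 36*x^2 + 27*x + C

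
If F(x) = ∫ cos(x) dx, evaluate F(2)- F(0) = sin(2)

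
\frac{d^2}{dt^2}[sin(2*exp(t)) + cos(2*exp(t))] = 2*sqrt(2)*(-2*exp(t)*sin(2*exp(t) + pi/4) + cos(2*exp(t) + pi/4))*exp(t)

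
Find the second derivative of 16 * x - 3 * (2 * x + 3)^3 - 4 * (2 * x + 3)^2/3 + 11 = -144*x - 680/3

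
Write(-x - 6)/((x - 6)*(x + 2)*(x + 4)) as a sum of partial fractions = -1/(10*(x + 4)) + 1/(4*(x + 2)) - 3/(20*(x - 6))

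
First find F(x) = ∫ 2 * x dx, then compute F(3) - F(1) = 8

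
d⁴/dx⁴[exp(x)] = exp(x)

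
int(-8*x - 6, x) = -4*x^2 - 6*x + C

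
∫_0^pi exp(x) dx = -1 + exp(pi)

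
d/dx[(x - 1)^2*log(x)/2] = (2*x^2*log(x) + x^2 - 2*x*log(x) - 2*x + 1)/(2*x)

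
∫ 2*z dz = z^2 + C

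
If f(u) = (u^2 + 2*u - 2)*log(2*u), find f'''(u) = (2*u^2 - 2*u - 4)/u^3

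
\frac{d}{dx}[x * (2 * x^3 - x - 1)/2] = 4*x^3 - x - 1/2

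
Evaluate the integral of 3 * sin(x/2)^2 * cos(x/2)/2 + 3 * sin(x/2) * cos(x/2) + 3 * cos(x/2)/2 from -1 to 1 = -sin(3/2)/2 + 15*sin(1/2)/2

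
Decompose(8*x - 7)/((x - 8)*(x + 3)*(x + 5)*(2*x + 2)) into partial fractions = 47/(208*(x + 5)) - 31/(88*(x + 3)) + 5/(48*(x + 1)) + 19/(858*(x - 8))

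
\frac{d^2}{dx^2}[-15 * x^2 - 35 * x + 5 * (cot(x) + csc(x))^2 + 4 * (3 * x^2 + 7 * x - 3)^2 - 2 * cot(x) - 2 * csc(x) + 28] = 432*x^2 + 1008*x + 30*(-1 + sin(x)^(-2))^2 + 188 + 2/sin(x) - 10*cos(x)/sin(x)^2 + 20/sin(x)^2 - 4*cos(x)/sin(x)^3 - 4/sin(x)^3 + 60*cos(x)/sin(x)^4 + 30/sin(x)^4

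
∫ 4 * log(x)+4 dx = 4*x*log(x) + C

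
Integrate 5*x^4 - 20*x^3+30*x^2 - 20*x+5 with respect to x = x^5 - 5*x^4 + 10*x^3 - 10*x^2 + 5*x + C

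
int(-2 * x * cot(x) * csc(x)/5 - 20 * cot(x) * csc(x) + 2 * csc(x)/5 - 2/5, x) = (2*x/5 + 20)*(csc(x) - 1) + C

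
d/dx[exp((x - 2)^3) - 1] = 3*x^2*exp(x^3 - 6*x^2 + 12*x - 8) - 12*x*exp(x^3 - 6*x^2 + 12*x - 8) + 12*exp(x^3 - 6*x^2 + 12*x - 8)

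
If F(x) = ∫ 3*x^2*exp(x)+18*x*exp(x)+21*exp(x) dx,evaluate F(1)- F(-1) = 24*E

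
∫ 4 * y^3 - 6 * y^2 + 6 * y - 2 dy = y^4 - 2*y^3 + 3*y^2 - 2*y + C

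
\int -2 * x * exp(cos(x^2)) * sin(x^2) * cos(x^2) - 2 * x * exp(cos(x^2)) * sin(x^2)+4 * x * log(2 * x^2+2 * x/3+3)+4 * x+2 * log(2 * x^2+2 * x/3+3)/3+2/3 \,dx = (6*x^2 + 2*x + 9)*log(2*x^2 + 2*x/3 + 3)/3 + exp(cos(x^2))*cos(x^2) + C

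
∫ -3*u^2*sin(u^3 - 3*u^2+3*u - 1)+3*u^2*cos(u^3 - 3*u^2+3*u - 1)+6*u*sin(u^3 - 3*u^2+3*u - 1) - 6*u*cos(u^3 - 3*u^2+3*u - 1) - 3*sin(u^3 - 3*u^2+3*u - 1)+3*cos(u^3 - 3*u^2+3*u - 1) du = sin((u - 1)^3) + cos((u - 1)^3) + C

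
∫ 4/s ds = 4*log(s) + C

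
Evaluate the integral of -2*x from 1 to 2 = -3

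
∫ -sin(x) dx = cos(x) + C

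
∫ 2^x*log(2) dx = 2^x + C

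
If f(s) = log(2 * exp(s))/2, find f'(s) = 1/2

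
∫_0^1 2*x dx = 1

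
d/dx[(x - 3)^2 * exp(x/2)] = x^2*exp(x/2)/2 - x*exp(x/2) - 3*exp(x/2)/2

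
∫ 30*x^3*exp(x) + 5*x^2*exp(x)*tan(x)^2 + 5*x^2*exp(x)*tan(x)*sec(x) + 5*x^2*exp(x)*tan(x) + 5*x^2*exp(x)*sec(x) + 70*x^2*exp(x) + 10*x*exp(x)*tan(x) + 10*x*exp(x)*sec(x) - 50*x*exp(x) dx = 5*x^2*(6*x + tan(x) + sec(x) - 5)*exp(x) + C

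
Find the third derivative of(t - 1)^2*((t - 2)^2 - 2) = 24*t - 36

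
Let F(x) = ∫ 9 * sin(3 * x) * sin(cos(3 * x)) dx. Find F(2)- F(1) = -3*cos(cos(3)) + 3*cos(cos(6))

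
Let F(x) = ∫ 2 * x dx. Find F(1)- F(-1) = 0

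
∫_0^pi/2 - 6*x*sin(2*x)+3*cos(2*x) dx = -3*pi/2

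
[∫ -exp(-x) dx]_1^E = -exp(-1) + exp(-E)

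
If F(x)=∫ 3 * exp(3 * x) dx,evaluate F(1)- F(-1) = -exp(-3) + exp(3)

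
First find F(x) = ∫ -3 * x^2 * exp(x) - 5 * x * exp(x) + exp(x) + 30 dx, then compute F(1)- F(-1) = -2*E + 4*exp(-1) + 60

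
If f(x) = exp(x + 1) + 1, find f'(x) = exp(x + 1)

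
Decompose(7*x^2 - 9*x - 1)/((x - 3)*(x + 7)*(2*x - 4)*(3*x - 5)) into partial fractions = 93/(208*(3*x - 5)) - 9/(104*(x + 7)) - 1/(2*(x - 2)) + 7/(16*(x - 3))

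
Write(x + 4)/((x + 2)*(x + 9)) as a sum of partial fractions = 5/(7*(x + 9)) + 2/(7*(x + 2))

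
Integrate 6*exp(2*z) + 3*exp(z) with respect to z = 3*(exp(z) + 1)*exp(z) + C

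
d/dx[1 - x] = -1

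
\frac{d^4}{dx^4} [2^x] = 2^x*log(2)^4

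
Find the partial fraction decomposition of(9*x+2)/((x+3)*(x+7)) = 61/(4*(x + 7)) - 25/(4*(x + 3))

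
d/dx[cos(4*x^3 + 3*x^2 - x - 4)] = (-12*x^2 - 6*x + 1)*sin(4*x^3 + 3*x^2 - x - 4)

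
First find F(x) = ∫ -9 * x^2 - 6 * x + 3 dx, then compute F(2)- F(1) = -27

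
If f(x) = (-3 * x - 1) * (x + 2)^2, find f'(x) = -9*x^2 - 26*x - 16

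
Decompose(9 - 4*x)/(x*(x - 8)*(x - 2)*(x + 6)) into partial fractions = -11/(224*(x + 6)) - 1/(96*(x - 2)) - 23/(672*(x - 8)) + 3/(32*x)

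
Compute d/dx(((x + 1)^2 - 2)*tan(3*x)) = 3*x^2/cos(3*x)^2 + 2*x*tan(3*x) + 6*x/cos(3*x)^2 + 2*tan(3*x) - 3/cos(3*x)^2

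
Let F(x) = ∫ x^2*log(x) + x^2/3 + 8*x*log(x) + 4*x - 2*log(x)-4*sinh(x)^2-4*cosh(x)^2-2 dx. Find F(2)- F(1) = -2*sinh(4) + 2*sinh(2) + 44*log(2)/3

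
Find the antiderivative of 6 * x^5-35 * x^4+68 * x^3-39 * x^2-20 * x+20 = x^6 - 7*x^5 + 17*x^4 - 13*x^3 - 10*x^2 + 20*x + C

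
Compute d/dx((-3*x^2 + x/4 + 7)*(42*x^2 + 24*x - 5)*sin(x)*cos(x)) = -126*x^4*cos(2*x) - 252*x^3*sin(2*x) - 123*x^3*cos(2*x)/2 - 369*x^2*sin(2*x)/4 + 315*x^2*cos(2*x) + 315*x*sin(2*x) + 667*x*cos(2*x)/4 + 667*sin(2*x)/8 - 35*cos(2*x)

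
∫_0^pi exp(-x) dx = 1 - exp(-pi)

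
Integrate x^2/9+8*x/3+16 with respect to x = x^3/27 + 4*x^2/3 + 16*x + C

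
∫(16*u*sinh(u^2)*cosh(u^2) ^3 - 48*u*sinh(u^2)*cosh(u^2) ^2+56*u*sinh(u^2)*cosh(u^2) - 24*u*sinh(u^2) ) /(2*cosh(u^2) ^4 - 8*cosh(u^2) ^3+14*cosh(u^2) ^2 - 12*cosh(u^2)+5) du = log((-4*cosh(u^2) + cosh(2*u^2) + 4)^2 + 1) + C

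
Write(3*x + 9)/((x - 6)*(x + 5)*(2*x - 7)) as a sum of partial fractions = -78/(85*(2*x - 7)) - 6/(187*(x + 5)) + 27/(55*(x - 6))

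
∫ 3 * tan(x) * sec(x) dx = 3*sec(x) + C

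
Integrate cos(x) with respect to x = sin(x) + C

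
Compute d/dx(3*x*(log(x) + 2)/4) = 3*log(x)/4 + 9/4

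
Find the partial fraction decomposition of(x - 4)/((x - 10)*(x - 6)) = -1/(2*(x - 6)) + 3/(2*(x - 10))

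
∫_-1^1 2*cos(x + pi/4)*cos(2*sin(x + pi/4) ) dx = -sin(2*cos(pi/4 + 1)) + sin(2*sin(pi/4 + 1))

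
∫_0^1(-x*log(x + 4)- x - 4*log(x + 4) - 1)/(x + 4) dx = -2*log(5) + log(4)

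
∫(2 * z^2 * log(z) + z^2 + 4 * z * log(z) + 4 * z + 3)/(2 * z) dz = ((z + 2)^2 - 1)*log(z)/2 + C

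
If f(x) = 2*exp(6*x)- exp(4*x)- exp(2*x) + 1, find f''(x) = 72*exp(6*x) - 16*exp(4*x) - 4*exp(2*x)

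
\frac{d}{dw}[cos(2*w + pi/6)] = -2*sin(2*w + pi/6)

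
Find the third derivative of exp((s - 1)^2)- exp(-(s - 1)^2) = (8*s^3*exp(2*s^2 - 4*s + 2) + 8*s^3 - 24*s^2*exp(2*s^2 - 4*s + 2) - 24*s^2 + 36*s*exp(2*s^2 - 4*s + 2) + 12*s - 20*exp(2*s^2 - 4*s + 2) + 4)*exp(-s^2 + 2*s - 1)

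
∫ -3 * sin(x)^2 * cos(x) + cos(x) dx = sin(x)*cos(x)^2 + C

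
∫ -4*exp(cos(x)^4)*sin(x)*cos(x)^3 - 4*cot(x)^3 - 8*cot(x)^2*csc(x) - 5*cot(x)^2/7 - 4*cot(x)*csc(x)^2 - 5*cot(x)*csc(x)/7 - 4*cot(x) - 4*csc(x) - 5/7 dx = 2*(cot(x) + csc(x))^2 + exp(cos(x)^4) + 5*cot(x)/7 + 5*csc(x)/7 + C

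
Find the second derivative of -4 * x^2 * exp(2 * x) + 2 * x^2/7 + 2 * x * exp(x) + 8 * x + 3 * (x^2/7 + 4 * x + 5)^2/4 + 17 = -16*x^2*exp(2*x) + 9*x^2/49 - 32*x*exp(2*x) + 2*x*exp(x) + 36*x/7 - 8*exp(2*x) + 4*exp(x) + 187/7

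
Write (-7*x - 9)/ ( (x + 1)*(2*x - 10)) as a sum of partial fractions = 1/(6*(x + 1)) - 11/(3*(x - 5))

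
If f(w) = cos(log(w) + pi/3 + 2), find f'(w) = -sin(log(w) + pi/3 + 2)/w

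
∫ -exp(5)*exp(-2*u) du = exp(5 - 2*u)/2 + C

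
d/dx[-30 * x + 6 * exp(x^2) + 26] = 12*x*exp(x^2) - 30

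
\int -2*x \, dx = -x^2 + C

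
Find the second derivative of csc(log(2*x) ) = (-1 + cos(log(x) + log(2))/sin(log(x) + log(2)) + 2/sin(log(x) + log(2))^2)/(x^2*sin(log(x) + log(2)))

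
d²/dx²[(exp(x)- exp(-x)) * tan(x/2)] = (exp(2*x)*tan(x/2)^3 + 2*exp(2*x)*tan(x/2)^2 + 3*exp(2*x)*tan(x/2) + 2*exp(2*x) - tan(x/2)^3 + 2*tan(x/2)^2 - 3*tan(x/2) + 2)*exp(-x)/2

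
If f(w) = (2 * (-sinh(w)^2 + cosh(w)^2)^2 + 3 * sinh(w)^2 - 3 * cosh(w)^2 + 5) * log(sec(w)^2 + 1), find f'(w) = -8*tan(w)/(sin(w)^2 - 2)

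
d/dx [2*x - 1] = 2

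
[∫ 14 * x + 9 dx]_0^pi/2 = 9*pi/2 + 7*pi^2/4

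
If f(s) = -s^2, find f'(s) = -2*s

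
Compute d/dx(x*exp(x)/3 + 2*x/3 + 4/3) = x*exp(x)/3 + exp(x)/3 + 2/3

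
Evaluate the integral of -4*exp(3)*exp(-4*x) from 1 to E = -exp(-1) + exp(3 - 4*E)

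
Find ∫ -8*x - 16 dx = -4*x^2 - 16*x + C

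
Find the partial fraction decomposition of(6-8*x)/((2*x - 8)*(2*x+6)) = -15/(14*(x + 3)) - 13/(14*(x - 4))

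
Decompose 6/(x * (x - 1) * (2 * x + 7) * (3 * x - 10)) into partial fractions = 81/(1435*(3*x - 10)) - 16/(861*(2*x + 7)) - 2/(21*(x - 1)) + 3/(35*x)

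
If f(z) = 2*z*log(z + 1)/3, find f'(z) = (2*z*log(z + 1) + 2*z + 2*log(z + 1))/(3*z + 3)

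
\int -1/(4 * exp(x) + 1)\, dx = log(4 + exp(-x)) + C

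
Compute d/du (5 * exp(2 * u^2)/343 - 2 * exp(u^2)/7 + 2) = 20*u*exp(2*u^2)/343 - 4*u*exp(u^2)/7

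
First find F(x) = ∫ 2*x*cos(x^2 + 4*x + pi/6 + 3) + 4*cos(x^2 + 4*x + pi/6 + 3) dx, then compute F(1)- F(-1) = -1/2 + sin(pi/6 + 8)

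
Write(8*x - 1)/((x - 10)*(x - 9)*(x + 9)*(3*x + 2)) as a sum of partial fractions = -171/(23200*(3*x + 2)) + 73/(8550*(x + 9)) - 71/(522*(x - 9)) + 79/(608*(x - 10))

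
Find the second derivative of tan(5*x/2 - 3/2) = 25*tan(5*x/2 - 3/2)^3/2 + 25*tan(5*x/2 - 3/2)/2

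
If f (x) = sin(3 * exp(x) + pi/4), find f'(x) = 3*exp(x)*cos(3*exp(x) + pi/4)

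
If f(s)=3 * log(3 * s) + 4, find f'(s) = 3/s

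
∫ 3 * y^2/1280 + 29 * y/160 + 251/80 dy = y^3/1280 + 29*y^2/320 + 251*y/80 + C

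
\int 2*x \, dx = x^2 + C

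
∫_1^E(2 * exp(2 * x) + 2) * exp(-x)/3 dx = -2*E/3 - 2*exp(-E)/3 + 2*exp(-1)/3 + 2*exp(E)/3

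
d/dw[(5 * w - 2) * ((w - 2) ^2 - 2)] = 15*w^2 - 44*w + 18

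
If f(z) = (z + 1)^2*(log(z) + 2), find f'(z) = (2*z^2*log(z) + 5*z^2 + 2*z*log(z) + 6*z + 1)/z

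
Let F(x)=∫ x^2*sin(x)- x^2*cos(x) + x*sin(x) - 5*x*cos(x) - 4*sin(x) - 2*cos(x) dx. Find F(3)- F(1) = sqrt(2)*(3*sin(pi/4 + 1) - 17*sin(pi/4 + 3))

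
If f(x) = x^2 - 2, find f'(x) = 2*x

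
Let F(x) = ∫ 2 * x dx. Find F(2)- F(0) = 4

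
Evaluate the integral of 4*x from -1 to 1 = 0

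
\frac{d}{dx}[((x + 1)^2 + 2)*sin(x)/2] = x^2*cos(x)/2 + x*sin(x) + x*cos(x) + sin(x) + 3*cos(x)/2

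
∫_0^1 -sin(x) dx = -1 + cos(1)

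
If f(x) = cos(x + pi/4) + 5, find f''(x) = -cos(x + pi/4)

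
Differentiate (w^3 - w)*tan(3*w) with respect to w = 3*w^3/cos(3*w)^2 + 3*w^2*tan(3*w) - 3*w/cos(3*w)^2 - tan(3*w)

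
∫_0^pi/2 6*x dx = 3*pi^2/4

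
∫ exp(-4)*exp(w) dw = exp(w - 4) + C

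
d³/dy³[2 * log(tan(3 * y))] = 108*tan(3*y)^3 + 108*tan(3*y) + 108/tan(3*y) + 108/tan(3*y)^3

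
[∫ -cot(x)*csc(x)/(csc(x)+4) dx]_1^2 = -log(csc(1) + 4) + log(csc(2) + 4)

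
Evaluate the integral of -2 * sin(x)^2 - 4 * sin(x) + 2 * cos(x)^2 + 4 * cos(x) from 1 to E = -(cos(1) + sin(1) + 2)^2 + (cos(E) + sin(E) + 2)^2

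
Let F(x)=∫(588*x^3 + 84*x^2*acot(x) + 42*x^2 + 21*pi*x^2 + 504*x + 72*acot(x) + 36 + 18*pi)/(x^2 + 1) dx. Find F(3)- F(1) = -6*(pi/2 + 7)^2 - 3*pi/2 + 6*acot(3) + 84 + 6*(acot(3) + pi/4 + 21)^2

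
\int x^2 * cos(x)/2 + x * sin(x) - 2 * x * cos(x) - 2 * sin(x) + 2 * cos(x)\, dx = (x - 2)^2*sin(x)/2 + C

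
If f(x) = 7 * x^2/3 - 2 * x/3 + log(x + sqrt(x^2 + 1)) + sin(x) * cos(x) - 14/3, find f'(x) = (14*x^3 + 14*x^2*sqrt(x^2 + 1) - 6*x^2*sin(x)^2 + x^2 - 6*x*sqrt(x^2 + 1)*sin(x)^2 + x*sqrt(x^2 + 1) + 17*x + 3*sqrt(x^2 + 1) - 6*sin(x)^2 + 1)/(3*x^2 + 3*x*sqrt(x^2 + 1) + 3)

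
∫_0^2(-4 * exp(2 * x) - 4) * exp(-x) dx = -4*exp(2) + 4*exp(-2)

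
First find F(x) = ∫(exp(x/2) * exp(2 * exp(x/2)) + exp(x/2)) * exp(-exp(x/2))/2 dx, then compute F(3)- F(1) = -exp(exp(1/2)) - exp(-exp(3/2)) + exp(-exp(1/2)) + exp(exp(3/2))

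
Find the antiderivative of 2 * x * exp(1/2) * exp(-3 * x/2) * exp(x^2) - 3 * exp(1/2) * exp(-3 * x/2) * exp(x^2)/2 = exp(x^2 - 3*x/2 + 1/2) + C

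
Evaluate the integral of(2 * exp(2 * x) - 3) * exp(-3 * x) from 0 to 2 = -2*exp(-2) + exp(-6) + 1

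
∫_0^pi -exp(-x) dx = -1 + exp(-pi)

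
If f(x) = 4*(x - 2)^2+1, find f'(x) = 8*x - 16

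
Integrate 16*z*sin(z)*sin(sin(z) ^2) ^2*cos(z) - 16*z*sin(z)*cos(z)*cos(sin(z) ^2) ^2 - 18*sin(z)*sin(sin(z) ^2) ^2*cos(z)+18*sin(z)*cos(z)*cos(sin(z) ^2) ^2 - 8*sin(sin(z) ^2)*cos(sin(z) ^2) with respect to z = (4*z - 9/2)*sin(cos(2*z) - 1) + C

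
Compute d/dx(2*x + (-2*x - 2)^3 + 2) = -24*x^2 - 48*x - 22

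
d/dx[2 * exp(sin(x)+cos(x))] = 2*sqrt(2)*exp(sin(x))*exp(cos(x))*cos(x + pi/4)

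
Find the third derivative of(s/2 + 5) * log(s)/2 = (20 - s)/(4*s^3)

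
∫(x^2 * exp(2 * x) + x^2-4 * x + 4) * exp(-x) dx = 2*((x - 1)^2 + 1)*sinh(x) + C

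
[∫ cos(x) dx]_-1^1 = 2*sin(1)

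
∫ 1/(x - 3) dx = log(x - 3) + C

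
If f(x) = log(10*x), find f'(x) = 1/x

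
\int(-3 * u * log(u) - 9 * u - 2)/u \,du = -(3*u + 2)*(log(u) + 2) + C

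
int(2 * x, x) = x^2 + C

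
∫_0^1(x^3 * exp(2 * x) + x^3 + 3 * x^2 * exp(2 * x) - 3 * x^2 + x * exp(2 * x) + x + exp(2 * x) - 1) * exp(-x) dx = -2*exp(-1) + 2*E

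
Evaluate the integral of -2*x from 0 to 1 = -1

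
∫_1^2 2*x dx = 3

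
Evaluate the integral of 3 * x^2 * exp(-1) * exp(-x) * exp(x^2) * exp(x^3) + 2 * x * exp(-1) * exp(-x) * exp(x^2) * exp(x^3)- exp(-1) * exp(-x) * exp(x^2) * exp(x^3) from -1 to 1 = 0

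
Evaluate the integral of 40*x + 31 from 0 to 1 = 51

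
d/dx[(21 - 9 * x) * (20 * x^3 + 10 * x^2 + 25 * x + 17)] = -720*x^3 + 990*x^2 - 30*x + 372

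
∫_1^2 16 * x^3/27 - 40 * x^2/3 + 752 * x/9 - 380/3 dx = -272/9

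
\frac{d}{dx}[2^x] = 2^x*log(2)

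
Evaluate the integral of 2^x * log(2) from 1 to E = -2 + 2^E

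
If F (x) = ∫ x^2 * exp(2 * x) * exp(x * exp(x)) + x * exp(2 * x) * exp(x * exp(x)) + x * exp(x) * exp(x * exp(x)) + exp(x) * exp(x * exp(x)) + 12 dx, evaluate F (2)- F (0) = 24 + 2*exp(2 + 2*exp(2))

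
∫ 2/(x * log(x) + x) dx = 2*log(log(x) + 1) + C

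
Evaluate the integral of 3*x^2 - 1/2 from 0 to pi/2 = -pi/4 + pi^3/8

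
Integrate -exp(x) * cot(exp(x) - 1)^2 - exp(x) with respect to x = cot(exp(x) - 1) + C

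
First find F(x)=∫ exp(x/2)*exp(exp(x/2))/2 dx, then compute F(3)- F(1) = -exp(exp(1/2)) + exp(exp(3/2))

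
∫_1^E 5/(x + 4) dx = -5*log(5) + 5*log(E + 4)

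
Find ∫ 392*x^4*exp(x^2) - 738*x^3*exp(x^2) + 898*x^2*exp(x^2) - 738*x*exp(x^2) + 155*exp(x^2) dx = x*(4*x - 5)*(49*x - 31)*exp(x^2) + C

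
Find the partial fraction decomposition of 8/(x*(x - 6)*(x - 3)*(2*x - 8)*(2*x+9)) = 64/(48195*(2*x + 9)) + 4/(135*(x - 3)) - 1/(34*(x - 4)) + 1/(189*(x - 6)) - 1/(162*x)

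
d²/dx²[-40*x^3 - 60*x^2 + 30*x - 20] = -240*x - 120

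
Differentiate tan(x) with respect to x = cos(x)^(-2)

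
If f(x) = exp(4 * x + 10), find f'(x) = 4*exp(4*x + 10)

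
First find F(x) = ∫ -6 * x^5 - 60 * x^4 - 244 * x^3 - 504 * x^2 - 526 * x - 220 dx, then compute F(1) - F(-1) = -800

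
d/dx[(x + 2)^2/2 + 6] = x + 2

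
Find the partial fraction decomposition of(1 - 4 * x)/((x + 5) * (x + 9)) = -37/(4*(x + 9)) + 21/(4*(x + 5))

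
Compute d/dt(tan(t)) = cos(t)^(-2)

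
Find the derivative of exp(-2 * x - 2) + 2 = -2*exp(-2*x - 2)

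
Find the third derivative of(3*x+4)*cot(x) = -18*x*cot(x)^4 - 24*x*cot(x)^2 - 6*x - 24*cot(x)^4 + 18*cot(x)^3 - 32*cot(x)^2 + 18*cot(x) - 8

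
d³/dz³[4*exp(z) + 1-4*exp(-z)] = (4*exp(2*z) + 4)*exp(-z)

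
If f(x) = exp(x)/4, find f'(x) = exp(x)/4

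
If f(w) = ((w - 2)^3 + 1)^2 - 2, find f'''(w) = 120*w^3 - 720*w^2 + 1440*w - 948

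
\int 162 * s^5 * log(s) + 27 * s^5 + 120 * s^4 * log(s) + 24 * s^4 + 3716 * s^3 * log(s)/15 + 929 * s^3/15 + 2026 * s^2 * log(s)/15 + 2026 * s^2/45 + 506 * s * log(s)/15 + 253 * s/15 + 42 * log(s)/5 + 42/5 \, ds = s*(1215*s^5 + 1080*s^4 + 2787*s^3 + 2026*s^2 + 759*s + 378)*log(s)/45 + C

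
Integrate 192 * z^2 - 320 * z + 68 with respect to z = 64*z^3 - 160*z^2 + 68*z + C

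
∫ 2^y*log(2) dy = 2^y + C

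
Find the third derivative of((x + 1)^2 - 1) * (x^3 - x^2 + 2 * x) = 60*x^2 + 24*x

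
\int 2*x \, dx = x^2 + C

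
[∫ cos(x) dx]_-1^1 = 2*sin(1)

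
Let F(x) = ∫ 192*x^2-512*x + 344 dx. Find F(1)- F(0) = 152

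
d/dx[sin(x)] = cos(x)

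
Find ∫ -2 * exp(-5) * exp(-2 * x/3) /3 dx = exp(-2*x/3 - 5) + C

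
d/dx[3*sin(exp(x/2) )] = 3*exp(x/2)*cos(exp(x/2))/2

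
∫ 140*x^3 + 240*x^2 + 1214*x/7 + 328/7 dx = 35*x^4 + 80*x^3 + 607*x^2/7 + 328*x/7 + C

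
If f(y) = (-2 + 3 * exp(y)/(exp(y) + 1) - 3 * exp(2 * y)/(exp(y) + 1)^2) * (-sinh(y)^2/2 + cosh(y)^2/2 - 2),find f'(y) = 9*(exp(y) - 1)*exp(y)/(2*exp(3*y) + 6*exp(2*y) + 6*exp(y) + 2)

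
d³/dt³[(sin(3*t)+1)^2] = -108*sin(6*t) - 54*cos(3*t)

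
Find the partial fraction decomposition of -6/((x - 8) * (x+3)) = 6/(11*(x + 3)) - 6/(11*(x - 8))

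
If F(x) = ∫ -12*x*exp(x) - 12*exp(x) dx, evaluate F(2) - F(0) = -24*exp(2)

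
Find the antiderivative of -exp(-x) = exp(-x) + C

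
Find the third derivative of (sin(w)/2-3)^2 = -sin(2*w) + 3*cos(w)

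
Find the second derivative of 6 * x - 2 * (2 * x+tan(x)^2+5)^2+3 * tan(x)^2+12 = -48*x*tan(x)^4 - 64*x*tan(x)^2 - 16*x - 40*tan(x)^6 - 166*tan(x)^4 - 32*tan(x)^3 - 160*tan(x)^2 - 32*tan(x) - 50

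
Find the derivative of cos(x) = -sin(x)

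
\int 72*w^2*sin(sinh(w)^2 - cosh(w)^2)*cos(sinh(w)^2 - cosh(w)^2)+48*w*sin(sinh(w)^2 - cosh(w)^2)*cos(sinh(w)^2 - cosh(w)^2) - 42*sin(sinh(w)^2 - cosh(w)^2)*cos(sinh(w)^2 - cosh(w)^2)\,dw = -12*w^3*sin(2) - 12*w^2*sin(2) + 21*w*sin(2) + C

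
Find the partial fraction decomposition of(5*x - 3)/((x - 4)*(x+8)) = 43/(12*(x + 8)) + 17/(12*(x - 4))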